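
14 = 14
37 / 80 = 0.46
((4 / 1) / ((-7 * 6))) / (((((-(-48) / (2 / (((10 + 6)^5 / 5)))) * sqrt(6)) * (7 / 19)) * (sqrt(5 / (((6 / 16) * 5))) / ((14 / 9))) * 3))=-95 / 14269022208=-0.00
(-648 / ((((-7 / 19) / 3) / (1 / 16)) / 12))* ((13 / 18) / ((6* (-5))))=-6669 / 70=-95.27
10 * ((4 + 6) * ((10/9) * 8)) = 8000/9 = 888.89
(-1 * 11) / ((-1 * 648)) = 11 / 648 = 0.02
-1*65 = -65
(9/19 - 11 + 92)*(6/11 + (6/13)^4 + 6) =3205363104/5969249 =536.98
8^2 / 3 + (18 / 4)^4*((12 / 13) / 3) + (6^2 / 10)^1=117863 / 780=151.11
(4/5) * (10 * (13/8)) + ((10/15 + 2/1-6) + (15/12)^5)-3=29855/3072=9.72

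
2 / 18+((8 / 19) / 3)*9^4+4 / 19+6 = 158545 / 171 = 927.16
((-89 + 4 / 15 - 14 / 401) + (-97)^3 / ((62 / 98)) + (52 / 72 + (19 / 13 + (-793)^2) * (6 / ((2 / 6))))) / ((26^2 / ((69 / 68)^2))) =75989821040030023 / 5051425358720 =15043.24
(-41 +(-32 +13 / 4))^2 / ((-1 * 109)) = -77841 / 1744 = -44.63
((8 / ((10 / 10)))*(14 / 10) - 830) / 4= -204.70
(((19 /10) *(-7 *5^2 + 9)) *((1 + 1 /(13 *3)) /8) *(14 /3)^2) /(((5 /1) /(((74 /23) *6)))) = -45745616 /13455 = -3399.90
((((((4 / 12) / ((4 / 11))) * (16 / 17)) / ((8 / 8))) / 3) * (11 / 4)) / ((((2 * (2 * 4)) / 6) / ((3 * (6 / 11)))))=0.49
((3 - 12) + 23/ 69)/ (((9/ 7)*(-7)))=26/ 27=0.96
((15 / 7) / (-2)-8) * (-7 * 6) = 381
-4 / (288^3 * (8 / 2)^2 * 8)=-1 / 764411904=-0.00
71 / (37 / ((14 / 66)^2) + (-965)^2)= 3479 / 45670318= 0.00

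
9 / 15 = 3 / 5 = 0.60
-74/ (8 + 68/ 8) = -4.48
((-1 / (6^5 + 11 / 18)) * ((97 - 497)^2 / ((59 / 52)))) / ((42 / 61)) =-26.34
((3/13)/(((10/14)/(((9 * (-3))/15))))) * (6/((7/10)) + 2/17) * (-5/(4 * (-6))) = -4653/4420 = -1.05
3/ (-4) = -3/ 4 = -0.75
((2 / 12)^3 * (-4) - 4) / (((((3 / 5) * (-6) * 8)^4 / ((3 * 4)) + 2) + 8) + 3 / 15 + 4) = -135625 / 1935396882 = -0.00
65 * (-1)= -65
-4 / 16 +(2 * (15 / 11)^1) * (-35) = -4211 / 44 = -95.70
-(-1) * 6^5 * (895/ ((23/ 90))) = 626356800/ 23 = 27232904.35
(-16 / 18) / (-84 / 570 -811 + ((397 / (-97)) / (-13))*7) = 479180 / 436083273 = 0.00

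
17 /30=0.57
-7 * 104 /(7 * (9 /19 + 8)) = -1976 /161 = -12.27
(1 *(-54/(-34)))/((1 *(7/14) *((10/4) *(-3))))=-36/85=-0.42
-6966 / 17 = -409.76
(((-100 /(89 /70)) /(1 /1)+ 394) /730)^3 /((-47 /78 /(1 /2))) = -0.07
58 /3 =19.33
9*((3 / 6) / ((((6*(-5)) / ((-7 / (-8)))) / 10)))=-21 / 16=-1.31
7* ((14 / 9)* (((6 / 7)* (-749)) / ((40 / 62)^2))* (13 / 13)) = -5038523 / 300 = -16795.08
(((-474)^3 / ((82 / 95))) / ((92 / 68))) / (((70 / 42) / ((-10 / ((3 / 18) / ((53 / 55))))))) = 32816021084208 / 10373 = 3163599834.59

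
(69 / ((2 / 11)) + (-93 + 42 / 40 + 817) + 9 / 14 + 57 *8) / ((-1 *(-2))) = 780.60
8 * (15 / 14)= 8.57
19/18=1.06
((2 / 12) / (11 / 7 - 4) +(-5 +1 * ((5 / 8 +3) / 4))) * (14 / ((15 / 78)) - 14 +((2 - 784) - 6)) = 12383639 / 4080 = 3035.21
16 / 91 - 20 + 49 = 29.18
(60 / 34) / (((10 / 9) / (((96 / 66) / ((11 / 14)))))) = 6048 / 2057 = 2.94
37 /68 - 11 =-711 /68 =-10.46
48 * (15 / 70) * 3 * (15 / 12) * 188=50760 / 7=7251.43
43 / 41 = 1.05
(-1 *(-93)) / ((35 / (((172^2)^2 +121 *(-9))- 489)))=81394667454 / 35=2325561927.26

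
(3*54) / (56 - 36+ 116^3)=81 / 780458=0.00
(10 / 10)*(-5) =-5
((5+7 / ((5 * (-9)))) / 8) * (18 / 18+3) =109 / 45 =2.42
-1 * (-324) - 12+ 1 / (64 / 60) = 5007 / 16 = 312.94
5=5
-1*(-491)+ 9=500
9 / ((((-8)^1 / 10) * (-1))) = 45 / 4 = 11.25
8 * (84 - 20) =512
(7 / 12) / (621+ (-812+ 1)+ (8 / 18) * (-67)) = -21 / 7912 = -0.00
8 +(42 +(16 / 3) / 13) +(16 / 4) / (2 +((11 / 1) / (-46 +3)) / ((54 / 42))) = 1430674 / 27183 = 52.63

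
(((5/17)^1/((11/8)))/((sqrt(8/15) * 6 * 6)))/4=5 * sqrt(30)/13464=0.00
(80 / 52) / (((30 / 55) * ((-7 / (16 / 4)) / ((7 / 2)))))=-5.64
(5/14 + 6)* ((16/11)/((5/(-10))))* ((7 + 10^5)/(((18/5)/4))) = -1424099680/693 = -2054977.89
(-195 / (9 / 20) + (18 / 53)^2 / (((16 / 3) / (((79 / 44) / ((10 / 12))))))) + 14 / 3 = -1589271787 / 3707880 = -428.62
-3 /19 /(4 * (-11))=3 /836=0.00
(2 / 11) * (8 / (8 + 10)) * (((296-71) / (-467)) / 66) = -100 / 169521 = -0.00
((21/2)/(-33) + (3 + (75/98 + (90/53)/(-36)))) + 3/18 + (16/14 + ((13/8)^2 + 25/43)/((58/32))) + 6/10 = 7.09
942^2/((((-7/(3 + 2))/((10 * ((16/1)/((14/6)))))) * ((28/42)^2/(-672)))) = 65715642514.29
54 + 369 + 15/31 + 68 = 15236/31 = 491.48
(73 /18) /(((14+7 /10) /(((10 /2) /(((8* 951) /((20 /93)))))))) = 9125 /234020178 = 0.00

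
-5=-5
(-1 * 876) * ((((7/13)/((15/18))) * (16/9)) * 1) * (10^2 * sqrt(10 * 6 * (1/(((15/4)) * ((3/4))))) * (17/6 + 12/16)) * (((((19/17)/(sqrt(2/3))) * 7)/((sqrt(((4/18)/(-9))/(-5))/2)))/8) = -5611025280 * sqrt(5)/221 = -56772099.32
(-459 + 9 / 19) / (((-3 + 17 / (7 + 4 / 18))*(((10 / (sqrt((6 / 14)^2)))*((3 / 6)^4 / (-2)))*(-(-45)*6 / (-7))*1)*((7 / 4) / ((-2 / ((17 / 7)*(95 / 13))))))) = -1.62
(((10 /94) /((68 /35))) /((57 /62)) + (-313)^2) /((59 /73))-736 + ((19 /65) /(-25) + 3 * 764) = 1072151451662969 /8732870250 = 122771.94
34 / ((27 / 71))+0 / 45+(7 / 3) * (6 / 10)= 12259 / 135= 90.81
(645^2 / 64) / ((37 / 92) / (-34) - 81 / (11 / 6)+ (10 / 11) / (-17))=-10844385 / 73816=-146.91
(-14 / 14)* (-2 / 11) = 2 / 11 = 0.18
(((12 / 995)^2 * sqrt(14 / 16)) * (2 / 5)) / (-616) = -9 * sqrt(14) / 381159625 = -0.00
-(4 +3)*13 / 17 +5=-6 / 17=-0.35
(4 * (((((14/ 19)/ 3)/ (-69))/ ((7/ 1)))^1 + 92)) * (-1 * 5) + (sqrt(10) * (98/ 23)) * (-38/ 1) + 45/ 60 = -28934921/ 15732 - 3724 * sqrt(10)/ 23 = -2351.25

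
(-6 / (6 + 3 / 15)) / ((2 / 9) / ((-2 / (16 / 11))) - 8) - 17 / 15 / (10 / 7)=-633803 / 939300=-0.67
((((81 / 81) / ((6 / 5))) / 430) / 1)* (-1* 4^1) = -1 / 129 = -0.01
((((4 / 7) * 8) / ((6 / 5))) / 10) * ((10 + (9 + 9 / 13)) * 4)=8192 / 273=30.01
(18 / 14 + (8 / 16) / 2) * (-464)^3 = -1073896448 / 7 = -153413778.29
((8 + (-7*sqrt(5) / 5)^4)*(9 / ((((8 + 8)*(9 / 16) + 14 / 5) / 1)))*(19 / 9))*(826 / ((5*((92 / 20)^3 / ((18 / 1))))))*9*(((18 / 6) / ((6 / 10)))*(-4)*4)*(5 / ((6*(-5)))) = 7472152800 / 12167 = 614132.72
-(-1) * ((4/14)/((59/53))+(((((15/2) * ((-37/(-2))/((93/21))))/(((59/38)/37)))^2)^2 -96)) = 389478449572477819003139927/1253351382985072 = 310749606901.83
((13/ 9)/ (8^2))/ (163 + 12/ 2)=1/ 7488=0.00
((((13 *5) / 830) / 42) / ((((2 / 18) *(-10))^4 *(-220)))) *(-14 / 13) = 2187 / 365200000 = 0.00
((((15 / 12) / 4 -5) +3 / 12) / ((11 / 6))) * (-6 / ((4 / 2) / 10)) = 3195 / 44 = 72.61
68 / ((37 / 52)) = 3536 / 37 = 95.57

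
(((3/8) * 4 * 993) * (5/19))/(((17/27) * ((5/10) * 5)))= 80433/323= 249.02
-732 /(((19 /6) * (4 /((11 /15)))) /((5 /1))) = -4026 /19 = -211.89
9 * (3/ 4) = 27/ 4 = 6.75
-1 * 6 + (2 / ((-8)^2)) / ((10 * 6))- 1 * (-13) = 7.00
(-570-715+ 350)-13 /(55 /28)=-51789 /55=-941.62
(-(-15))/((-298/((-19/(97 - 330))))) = -285/69434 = -0.00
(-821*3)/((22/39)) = -96057/22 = -4366.23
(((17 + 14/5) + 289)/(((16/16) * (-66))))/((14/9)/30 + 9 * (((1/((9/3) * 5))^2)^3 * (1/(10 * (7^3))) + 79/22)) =-111710812500/772867429693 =-0.14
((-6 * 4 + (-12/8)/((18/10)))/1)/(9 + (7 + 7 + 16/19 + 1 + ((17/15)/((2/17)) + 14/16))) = -0.70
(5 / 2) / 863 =5 / 1726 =0.00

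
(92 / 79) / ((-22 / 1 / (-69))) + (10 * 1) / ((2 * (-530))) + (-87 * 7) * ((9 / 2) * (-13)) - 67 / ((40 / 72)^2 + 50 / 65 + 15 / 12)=303343001854 / 8520545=35601.36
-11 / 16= -0.69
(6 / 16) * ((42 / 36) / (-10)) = -7 / 160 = -0.04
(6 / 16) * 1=3 / 8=0.38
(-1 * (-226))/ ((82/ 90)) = 10170/ 41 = 248.05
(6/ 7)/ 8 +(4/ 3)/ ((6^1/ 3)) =65/ 84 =0.77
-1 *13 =-13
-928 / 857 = -1.08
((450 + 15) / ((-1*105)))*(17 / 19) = -527 / 133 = -3.96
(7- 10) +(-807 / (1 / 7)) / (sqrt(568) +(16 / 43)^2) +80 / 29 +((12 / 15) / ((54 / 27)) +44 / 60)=26619151708 / 11731789485- 6437602283 * sqrt(142) / 323635572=-234.77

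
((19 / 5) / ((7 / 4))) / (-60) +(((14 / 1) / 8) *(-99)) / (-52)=3.30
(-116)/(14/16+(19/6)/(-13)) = -183.72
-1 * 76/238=-38/119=-0.32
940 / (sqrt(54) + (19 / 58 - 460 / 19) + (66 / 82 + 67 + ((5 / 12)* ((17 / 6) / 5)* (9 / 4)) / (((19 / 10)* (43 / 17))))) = 666588050821692992 / 30355364709251727 - 45415660727032832* sqrt(6) / 30355364709251727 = 18.29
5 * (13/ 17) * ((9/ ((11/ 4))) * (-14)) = -32760/ 187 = -175.19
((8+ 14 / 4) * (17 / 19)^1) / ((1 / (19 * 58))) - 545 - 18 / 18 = 10793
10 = 10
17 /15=1.13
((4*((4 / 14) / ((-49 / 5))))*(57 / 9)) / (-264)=95 / 33957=0.00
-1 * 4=-4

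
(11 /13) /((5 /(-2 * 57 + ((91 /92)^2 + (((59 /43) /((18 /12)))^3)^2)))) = -48240441518639197069 /2535287838282585360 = -19.03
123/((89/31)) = 3813/89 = 42.84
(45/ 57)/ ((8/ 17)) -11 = -1417/ 152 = -9.32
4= 4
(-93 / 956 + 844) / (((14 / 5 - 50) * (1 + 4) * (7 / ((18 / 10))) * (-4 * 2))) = 1037277 / 9024640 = 0.11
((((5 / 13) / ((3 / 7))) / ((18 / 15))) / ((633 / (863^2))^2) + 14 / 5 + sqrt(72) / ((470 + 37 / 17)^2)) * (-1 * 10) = -485347068098039 / 46880613 - 17340 * sqrt(2) / 64432729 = -10352831.10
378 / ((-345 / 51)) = -6426 / 115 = -55.88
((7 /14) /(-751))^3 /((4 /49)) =-49 /13554072032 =-0.00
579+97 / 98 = 56839 / 98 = 579.99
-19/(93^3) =-19/804357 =-0.00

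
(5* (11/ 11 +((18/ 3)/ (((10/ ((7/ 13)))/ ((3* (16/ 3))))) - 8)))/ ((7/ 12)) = -204/ 13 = -15.69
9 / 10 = 0.90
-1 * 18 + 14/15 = -256/15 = -17.07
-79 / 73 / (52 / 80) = -1580 / 949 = -1.66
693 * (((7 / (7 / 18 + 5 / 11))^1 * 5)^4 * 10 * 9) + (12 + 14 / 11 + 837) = 1582345694372989690313 / 8555759531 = 184945087416.22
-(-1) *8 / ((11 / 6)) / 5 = 0.87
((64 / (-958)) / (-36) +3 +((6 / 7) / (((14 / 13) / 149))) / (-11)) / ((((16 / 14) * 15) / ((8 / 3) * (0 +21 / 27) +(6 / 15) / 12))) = -5142628259 / 5377541400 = -0.96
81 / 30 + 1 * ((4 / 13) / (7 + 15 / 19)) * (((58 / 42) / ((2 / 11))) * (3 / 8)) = 2.81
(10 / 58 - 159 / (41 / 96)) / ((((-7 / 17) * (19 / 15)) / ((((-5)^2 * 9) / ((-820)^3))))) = -203085009 / 697533451328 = -0.00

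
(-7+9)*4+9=17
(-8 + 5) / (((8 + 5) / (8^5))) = -98304 / 13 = -7561.85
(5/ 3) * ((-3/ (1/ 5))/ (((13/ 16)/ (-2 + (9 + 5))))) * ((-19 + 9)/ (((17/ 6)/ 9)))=2592000/ 221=11728.51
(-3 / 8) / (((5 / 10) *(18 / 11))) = -11 / 24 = -0.46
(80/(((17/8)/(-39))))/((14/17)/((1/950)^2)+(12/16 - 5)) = -0.00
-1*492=-492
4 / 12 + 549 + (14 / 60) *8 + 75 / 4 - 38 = 10639 / 20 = 531.95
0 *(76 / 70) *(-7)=0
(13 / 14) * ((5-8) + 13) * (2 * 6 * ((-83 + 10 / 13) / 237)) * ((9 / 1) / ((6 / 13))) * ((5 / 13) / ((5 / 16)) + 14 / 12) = -999515 / 553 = -1807.44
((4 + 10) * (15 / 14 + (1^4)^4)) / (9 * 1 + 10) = 29 / 19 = 1.53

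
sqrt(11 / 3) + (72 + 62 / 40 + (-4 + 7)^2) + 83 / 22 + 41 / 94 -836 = -7747153 / 10340 + sqrt(33) / 3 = -747.33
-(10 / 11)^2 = -100 / 121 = -0.83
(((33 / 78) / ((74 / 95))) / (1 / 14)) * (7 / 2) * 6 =159.68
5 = 5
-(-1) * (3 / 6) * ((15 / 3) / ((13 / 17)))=85 / 26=3.27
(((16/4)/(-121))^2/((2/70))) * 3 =1680/14641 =0.11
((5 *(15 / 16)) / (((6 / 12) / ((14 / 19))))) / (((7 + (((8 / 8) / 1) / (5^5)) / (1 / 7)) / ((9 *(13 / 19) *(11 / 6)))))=33515625 / 3009296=11.14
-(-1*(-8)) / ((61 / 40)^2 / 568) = -7270400 / 3721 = -1953.88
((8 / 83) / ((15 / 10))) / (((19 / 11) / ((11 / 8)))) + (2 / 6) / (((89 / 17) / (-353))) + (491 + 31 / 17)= 3367117639 / 7158003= 470.40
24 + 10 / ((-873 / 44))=23.50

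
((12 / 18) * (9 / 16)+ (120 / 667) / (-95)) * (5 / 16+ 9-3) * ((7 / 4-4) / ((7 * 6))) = -11461581 / 90840064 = -0.13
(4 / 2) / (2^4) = 0.12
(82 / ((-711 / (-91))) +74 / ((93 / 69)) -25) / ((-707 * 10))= -890419 / 155829870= -0.01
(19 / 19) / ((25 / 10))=2 / 5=0.40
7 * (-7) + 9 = -40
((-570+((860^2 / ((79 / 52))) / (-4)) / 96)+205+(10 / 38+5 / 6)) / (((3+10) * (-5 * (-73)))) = -1469489 / 4273347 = -0.34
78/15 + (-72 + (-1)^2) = -329/5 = -65.80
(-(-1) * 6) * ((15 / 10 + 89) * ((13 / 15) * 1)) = 470.60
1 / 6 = 0.17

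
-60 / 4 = -15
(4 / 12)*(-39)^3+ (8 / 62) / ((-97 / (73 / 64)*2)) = -1902637225 / 96224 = -19773.00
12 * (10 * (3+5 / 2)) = 660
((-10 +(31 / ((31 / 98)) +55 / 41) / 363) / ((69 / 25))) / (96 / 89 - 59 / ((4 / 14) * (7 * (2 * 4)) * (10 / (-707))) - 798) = 51533492000 / 7841309574681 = 0.01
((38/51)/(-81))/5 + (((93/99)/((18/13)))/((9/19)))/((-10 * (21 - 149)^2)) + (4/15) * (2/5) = 2601256417/24816844800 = 0.10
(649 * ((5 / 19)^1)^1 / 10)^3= 273359449 / 54872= 4981.77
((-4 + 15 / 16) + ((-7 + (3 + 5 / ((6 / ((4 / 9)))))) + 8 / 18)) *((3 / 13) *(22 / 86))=-0.37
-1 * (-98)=98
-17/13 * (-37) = 629/13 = 48.38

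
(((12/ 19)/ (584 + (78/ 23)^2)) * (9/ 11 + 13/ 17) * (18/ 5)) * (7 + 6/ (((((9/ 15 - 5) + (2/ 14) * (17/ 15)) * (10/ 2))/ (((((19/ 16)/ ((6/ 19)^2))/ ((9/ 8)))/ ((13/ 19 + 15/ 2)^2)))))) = 0.04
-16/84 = -4/21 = -0.19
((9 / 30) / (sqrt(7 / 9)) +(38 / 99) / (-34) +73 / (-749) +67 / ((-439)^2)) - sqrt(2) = -sqrt(2) - 26335663901 / 242937732807 +9* sqrt(7) / 70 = -1.18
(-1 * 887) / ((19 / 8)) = -7096 / 19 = -373.47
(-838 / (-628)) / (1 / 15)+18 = 11937 / 314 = 38.02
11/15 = 0.73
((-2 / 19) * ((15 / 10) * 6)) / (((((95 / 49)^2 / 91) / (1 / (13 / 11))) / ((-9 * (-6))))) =-179700444 / 171475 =-1047.97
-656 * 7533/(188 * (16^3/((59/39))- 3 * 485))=-20.99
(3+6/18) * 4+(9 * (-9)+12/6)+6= -179/3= -59.67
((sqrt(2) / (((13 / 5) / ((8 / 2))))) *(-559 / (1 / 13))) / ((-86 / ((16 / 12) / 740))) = 26 *sqrt(2) / 111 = 0.33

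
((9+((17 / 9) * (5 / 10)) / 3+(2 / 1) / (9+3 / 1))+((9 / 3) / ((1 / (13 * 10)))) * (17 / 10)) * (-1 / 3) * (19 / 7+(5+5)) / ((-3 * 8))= 1615973 / 13608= 118.75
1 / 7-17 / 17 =-0.86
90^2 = 8100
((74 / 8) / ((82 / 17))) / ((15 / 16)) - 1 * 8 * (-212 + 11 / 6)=1035278 / 615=1683.38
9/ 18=0.50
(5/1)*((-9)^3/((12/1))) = -1215/4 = -303.75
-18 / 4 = -9 / 2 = -4.50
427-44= 383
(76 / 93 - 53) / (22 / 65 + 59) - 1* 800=-287276245 / 358701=-800.88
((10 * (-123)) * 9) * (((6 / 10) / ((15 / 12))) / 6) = -4428 / 5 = -885.60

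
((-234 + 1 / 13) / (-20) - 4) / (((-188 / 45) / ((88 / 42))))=-3.86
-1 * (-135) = 135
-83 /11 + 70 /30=-172 /33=-5.21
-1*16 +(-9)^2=65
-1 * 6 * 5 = -30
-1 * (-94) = 94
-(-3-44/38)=4.16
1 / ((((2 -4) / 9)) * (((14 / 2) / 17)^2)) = -2601 / 98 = -26.54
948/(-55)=-948/55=-17.24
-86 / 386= -43 / 193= -0.22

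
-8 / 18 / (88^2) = -1 / 17424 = -0.00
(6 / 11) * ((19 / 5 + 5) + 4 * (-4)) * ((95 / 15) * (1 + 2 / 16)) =-1539 / 55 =-27.98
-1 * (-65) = 65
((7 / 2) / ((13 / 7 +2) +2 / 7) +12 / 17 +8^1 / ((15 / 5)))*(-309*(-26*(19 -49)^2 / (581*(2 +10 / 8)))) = 4625730000 / 286433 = 16149.43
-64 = -64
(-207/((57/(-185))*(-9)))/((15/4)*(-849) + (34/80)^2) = 6808000/290341527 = 0.02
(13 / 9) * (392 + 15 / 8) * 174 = 1187927 / 12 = 98993.92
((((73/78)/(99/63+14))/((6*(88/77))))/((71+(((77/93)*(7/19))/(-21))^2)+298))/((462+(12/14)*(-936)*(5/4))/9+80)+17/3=175846506682609069/31031729938315392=5.67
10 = 10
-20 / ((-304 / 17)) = 85 / 76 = 1.12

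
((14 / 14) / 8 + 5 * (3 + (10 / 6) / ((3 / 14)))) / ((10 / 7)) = 37.81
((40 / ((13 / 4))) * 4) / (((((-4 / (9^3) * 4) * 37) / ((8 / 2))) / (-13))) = 116640 / 37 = 3152.43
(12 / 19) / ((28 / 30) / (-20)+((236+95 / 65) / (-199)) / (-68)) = -158324400 / 7299439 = -21.69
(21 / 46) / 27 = 7 / 414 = 0.02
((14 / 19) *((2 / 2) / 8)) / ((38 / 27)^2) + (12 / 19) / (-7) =-33591 / 768208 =-0.04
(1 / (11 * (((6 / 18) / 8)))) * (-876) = -21024 / 11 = -1911.27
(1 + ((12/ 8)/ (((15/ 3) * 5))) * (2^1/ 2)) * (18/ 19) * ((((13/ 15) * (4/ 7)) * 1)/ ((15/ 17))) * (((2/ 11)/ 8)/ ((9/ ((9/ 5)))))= 11713/ 4571875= 0.00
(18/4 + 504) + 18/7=7155/14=511.07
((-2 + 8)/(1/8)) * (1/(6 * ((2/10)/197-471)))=-0.02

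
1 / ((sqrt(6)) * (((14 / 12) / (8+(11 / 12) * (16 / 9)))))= 260 * sqrt(6) / 189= 3.37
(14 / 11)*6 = 84 / 11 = 7.64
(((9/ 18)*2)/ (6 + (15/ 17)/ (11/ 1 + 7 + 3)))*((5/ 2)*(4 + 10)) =4165/ 719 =5.79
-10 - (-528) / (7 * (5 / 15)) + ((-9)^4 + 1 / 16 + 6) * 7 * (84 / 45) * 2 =36085459 / 210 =171835.52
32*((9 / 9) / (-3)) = -10.67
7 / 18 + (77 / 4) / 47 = 1351 / 1692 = 0.80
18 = 18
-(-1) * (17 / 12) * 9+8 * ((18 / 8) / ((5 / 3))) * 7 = 1767 / 20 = 88.35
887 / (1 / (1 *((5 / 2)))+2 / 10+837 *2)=4435 / 8373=0.53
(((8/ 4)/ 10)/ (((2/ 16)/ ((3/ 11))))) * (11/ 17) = 24/ 85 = 0.28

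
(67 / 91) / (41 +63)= 67 / 9464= 0.01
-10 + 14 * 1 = 4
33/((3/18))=198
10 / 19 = 0.53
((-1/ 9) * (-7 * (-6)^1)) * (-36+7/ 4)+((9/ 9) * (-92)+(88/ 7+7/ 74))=62548/ 777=80.50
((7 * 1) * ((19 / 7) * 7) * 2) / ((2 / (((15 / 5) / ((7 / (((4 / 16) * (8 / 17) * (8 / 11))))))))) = 912 / 187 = 4.88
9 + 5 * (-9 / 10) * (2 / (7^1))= 7.71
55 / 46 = 1.20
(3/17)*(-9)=-27/17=-1.59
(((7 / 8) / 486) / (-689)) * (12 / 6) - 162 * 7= -1518897751 / 1339416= -1134.00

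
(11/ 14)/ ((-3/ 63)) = -33/ 2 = -16.50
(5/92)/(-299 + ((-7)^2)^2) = 5/193384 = 0.00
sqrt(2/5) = sqrt(10)/5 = 0.63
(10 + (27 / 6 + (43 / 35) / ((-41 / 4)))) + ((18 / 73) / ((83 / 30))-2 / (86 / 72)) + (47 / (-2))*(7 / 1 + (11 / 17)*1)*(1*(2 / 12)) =-327122913604 / 19067400345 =-17.16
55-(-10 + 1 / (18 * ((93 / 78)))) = 18122 / 279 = 64.95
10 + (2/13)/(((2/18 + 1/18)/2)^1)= 154/13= 11.85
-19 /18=-1.06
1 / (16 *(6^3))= 1 / 3456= 0.00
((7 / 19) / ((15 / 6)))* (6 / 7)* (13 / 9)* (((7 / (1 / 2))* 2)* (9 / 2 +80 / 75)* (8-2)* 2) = 486304 / 1425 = 341.27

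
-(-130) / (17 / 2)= 260 / 17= 15.29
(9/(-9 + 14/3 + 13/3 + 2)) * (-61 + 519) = 2061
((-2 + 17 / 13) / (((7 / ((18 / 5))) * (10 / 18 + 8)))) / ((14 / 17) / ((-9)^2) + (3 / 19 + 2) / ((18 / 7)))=-76291308 / 1557060505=-0.05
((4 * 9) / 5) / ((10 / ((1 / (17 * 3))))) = 6 / 425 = 0.01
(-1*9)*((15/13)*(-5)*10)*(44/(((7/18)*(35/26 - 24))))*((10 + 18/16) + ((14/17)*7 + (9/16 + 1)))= -479135250/10013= -47851.32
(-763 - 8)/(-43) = 771/43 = 17.93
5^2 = 25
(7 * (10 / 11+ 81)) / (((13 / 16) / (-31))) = -3128272 / 143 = -21876.03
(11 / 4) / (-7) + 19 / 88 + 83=51019 / 616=82.82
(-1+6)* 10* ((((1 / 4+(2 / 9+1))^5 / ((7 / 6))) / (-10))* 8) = -237.13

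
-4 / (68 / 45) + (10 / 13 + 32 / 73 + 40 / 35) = -33497 / 112931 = -0.30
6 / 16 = 3 / 8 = 0.38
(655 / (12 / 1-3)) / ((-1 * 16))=-655 / 144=-4.55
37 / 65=0.57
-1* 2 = -2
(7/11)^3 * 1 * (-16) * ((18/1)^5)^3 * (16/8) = -74051127406456583749632/1331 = -55635708043919296581.24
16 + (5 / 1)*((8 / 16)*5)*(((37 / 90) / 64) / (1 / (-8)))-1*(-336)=101191 / 288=351.36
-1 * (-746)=746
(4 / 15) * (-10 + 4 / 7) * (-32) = 2816 / 35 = 80.46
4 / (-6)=-2 / 3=-0.67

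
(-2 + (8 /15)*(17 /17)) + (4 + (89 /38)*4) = 3392 /285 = 11.90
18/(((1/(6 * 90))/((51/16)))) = 61965/2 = 30982.50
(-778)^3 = -470910952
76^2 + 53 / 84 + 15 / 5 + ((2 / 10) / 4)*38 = 2428243 / 420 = 5781.53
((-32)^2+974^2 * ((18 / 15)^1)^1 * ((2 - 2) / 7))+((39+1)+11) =1075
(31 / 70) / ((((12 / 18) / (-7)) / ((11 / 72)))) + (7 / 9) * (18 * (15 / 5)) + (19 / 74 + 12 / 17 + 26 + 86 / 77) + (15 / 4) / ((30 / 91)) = 1877126047 / 23247840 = 80.74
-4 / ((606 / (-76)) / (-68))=-10336 / 303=-34.11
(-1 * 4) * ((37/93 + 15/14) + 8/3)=-3590/217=-16.54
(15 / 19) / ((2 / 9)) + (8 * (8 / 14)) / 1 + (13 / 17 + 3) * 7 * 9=1109249 / 4522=245.30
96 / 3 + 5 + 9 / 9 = 38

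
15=15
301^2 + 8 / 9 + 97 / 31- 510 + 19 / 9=2793011 / 31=90097.13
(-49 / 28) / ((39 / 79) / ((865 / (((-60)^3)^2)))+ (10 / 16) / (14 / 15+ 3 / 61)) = -172012862 / 2617289688126525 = -0.00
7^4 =2401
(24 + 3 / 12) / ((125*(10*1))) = 97 / 5000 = 0.02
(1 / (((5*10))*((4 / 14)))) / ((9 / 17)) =119 / 900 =0.13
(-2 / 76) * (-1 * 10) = 0.26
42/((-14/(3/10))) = -9/10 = -0.90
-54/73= -0.74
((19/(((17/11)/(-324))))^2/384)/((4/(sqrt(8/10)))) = 95530347*sqrt(5)/23120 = 9239.29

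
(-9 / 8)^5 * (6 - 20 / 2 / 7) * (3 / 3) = -59049 / 7168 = -8.24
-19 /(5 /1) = -3.80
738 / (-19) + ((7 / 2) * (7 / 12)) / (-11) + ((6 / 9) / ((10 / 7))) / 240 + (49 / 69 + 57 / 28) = -4394817407 / 121136400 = -36.28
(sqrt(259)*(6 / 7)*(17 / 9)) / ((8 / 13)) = 221*sqrt(259) / 84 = 42.34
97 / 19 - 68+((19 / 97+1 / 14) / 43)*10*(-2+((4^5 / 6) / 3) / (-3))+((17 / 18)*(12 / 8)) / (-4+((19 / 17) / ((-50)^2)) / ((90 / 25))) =-64.55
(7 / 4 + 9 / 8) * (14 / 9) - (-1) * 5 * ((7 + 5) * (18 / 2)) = 19601 / 36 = 544.47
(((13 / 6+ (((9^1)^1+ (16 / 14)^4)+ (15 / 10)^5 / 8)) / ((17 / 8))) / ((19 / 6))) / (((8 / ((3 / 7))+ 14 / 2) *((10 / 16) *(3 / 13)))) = 30121039 / 54286610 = 0.55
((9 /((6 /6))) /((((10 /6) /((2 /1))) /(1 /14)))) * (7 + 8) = 81 /7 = 11.57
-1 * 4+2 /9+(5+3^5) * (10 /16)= 1361 /9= 151.22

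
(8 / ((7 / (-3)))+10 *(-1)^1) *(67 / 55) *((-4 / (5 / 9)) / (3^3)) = 25192 / 5775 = 4.36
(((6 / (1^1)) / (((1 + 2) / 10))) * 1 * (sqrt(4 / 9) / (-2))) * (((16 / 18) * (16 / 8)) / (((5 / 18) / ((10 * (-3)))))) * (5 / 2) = 3200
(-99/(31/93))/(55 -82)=11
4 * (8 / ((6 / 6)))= 32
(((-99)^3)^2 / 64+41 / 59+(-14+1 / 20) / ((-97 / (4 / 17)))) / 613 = 457987726099551839 / 19084602560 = 23997760.74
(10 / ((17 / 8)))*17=80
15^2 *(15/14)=3375/14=241.07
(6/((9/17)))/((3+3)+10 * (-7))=-17/96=-0.18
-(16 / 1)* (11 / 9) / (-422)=88 / 1899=0.05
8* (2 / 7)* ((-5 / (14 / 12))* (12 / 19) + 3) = 624 / 931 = 0.67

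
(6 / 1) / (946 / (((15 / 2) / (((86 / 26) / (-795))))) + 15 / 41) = -38136150 / 1010221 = -37.75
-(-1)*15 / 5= 3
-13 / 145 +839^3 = 85635509242 / 145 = 590589718.91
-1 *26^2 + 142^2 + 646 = 20134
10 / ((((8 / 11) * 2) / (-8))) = -55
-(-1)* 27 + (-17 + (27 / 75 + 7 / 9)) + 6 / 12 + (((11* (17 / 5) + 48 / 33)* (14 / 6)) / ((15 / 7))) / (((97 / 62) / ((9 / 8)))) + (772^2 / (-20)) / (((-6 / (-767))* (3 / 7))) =-1707105546079 / 192060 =-8888397.10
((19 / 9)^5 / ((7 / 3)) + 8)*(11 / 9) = 39361817 / 1240029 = 31.74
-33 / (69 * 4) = -11 / 92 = -0.12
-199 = -199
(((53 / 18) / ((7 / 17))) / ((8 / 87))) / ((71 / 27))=235161 / 7952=29.57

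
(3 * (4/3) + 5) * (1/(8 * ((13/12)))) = 1.04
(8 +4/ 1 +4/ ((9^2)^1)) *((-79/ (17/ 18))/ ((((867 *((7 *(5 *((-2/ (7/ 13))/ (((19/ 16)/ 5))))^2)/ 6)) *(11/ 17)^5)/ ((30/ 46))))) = -3519330157/ 3756031422000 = -0.00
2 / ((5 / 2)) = 4 / 5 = 0.80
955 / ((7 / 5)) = 4775 / 7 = 682.14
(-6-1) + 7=0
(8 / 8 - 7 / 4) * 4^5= -768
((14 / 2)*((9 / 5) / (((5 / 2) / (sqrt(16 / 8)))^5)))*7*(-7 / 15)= -131712*sqrt(2) / 78125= -2.38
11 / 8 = 1.38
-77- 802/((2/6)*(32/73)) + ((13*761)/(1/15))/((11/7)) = 15640679/176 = 88867.49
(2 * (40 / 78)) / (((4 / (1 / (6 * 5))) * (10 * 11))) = 1 / 12870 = 0.00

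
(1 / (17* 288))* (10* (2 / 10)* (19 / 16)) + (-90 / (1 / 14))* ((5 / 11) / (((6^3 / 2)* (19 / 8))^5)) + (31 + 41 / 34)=6086500071501911297 / 188984370323890944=32.21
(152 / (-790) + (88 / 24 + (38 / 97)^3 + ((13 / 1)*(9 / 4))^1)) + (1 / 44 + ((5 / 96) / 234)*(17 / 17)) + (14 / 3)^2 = 4862574587374013 / 89082433851840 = 54.59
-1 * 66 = -66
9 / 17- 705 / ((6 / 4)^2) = -15953 / 51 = -312.80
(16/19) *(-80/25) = -256/95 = -2.69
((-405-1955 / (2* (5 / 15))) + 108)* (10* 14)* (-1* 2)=904260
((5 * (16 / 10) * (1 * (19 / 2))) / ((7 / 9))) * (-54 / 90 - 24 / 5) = -18468 / 35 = -527.66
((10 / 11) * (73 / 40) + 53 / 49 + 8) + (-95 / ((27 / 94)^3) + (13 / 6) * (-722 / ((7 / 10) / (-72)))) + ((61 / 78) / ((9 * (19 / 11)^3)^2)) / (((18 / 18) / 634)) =4072319377553049918695 / 25954042234364244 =156905.01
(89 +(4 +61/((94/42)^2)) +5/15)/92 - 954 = -25258231/26508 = -952.85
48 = 48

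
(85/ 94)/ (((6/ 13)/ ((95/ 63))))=104975/ 35532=2.95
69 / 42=1.64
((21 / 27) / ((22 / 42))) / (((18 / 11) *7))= 7 / 54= 0.13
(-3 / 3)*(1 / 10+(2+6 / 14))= -177 / 70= -2.53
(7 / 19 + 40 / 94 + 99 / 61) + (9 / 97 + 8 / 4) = 23828651 / 5283881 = 4.51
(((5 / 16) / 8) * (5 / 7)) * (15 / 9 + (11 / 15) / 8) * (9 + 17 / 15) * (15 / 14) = 20045 / 37632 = 0.53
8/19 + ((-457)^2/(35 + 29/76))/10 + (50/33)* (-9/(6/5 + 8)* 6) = 37602050364/64630115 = 581.80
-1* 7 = -7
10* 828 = 8280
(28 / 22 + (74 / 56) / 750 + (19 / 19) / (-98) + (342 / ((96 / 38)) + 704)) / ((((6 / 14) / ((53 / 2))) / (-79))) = -1422861640597 / 346500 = -4106382.80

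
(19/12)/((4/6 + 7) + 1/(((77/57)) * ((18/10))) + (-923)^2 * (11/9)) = 4389/2886357844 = 0.00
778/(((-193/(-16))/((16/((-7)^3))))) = -199168/66199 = -3.01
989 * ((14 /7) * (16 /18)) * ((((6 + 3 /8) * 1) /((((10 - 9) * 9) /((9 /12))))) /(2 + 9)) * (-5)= -84065 /198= -424.57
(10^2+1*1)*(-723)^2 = 52795629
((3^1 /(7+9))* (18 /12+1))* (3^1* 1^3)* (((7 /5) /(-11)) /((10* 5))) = -63 /17600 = -0.00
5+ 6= 11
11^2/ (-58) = -121/ 58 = -2.09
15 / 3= 5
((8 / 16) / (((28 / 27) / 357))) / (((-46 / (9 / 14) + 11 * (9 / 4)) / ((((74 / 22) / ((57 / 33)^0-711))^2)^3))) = -31797047386737 / 764779264070959194970000000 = -0.00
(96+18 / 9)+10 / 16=789 / 8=98.62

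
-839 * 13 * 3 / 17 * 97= -3173937 / 17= -186702.18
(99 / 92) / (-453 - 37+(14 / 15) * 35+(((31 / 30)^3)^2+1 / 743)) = -13405763250000 / 5682220926595391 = -0.00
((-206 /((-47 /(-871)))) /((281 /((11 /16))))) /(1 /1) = -986843 /105656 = -9.34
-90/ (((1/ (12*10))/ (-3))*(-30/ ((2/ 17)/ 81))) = -80/ 51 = -1.57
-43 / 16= -2.69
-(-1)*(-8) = -8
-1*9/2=-9/2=-4.50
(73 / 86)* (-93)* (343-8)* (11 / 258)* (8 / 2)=-8339155 / 1849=-4510.09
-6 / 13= -0.46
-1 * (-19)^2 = -361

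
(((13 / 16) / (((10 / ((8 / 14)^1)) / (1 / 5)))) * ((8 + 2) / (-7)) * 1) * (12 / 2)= -39 / 490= -0.08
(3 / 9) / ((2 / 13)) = 2.17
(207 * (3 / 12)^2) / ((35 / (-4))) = -207 / 140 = -1.48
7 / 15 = 0.47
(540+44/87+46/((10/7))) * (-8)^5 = -8163393536/435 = -18766421.92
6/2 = 3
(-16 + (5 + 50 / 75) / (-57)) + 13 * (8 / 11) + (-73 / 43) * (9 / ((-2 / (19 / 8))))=14881211 / 1294128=11.50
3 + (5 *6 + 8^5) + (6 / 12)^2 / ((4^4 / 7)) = 33588231 / 1024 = 32801.01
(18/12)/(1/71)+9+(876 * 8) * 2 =14131.50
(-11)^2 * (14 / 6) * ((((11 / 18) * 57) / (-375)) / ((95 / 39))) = -121121 / 11250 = -10.77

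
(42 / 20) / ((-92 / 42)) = -441 / 460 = -0.96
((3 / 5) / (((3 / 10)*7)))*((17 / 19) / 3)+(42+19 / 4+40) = 86.84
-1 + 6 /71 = -65 /71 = -0.92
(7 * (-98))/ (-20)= 343/ 10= 34.30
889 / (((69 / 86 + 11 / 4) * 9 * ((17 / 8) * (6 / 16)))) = 9786112 / 280449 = 34.89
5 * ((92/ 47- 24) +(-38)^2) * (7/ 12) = 584780/ 141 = 4147.38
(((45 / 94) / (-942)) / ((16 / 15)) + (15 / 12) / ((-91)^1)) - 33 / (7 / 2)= -57972349 / 6139328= -9.44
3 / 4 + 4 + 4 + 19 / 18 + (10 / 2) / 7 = 2651 / 252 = 10.52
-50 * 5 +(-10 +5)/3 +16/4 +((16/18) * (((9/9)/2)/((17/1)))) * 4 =-37877/153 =-247.56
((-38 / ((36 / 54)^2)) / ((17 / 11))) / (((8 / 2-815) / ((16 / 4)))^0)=-55.32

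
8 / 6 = 4 / 3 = 1.33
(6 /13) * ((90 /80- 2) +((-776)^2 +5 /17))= 245687571 /884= 277927.12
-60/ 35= -12/ 7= -1.71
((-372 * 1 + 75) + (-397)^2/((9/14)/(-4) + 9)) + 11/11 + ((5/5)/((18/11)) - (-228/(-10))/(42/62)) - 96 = 40206629/2310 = 17405.47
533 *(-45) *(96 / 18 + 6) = -271830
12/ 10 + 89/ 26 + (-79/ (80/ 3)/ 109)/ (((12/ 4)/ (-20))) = 136153/ 28340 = 4.80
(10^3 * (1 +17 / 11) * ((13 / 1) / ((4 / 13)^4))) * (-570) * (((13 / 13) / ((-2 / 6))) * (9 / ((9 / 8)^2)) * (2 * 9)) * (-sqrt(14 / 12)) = -1481459070000 * sqrt(42) / 11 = -872813826179.50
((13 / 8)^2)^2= 28561 / 4096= 6.97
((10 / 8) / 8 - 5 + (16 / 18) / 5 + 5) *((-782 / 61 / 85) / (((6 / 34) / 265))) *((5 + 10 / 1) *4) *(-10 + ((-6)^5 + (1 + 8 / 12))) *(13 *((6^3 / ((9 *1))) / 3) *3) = 6052206402814 / 549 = 11024055378.53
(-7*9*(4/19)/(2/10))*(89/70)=-1602/19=-84.32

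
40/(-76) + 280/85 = 894/323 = 2.77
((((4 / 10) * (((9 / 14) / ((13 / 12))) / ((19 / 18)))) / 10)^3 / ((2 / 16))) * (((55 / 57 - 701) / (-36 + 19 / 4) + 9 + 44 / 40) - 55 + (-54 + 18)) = -145814893901568 / 27401262916015625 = -0.01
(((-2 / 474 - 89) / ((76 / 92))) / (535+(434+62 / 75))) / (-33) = 12129050 / 3602881821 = 0.00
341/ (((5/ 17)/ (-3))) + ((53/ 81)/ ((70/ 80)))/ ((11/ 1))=-108465547/ 31185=-3478.13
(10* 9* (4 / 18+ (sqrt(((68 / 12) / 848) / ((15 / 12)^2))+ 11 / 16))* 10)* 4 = 240* sqrt(2703) / 53+ 3275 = 3510.43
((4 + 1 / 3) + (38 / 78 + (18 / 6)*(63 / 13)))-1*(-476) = 19319 / 39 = 495.36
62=62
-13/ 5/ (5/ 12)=-156/ 25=-6.24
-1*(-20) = 20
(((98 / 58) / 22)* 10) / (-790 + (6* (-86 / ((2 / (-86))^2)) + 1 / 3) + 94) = -735 / 913724141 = -0.00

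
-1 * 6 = -6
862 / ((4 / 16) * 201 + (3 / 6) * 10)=3448 / 221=15.60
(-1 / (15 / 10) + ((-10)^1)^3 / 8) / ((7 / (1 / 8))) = -2.24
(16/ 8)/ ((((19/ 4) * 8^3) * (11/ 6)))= 3/ 6688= 0.00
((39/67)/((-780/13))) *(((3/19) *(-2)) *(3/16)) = 117/203680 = 0.00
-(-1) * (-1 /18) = -1 /18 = -0.06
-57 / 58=-0.98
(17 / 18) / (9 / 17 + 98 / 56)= 578 / 1395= 0.41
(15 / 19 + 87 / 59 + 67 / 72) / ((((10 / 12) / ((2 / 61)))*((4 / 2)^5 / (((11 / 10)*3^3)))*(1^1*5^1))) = 25526457 / 1094096000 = 0.02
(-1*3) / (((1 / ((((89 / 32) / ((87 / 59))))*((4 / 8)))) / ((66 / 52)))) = -173283 / 48256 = -3.59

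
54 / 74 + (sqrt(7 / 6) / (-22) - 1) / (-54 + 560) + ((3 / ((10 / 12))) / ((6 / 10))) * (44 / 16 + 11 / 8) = 953989 / 37444 - sqrt(42) / 66792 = 25.48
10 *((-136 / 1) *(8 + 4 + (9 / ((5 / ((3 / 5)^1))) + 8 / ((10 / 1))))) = -94384 / 5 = -18876.80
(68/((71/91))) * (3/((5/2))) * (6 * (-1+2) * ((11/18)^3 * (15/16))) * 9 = 2059057/1704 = 1208.37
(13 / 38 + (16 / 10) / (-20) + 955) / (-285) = -907499 / 270750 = -3.35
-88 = -88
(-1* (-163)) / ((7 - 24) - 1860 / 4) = -163 / 482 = -0.34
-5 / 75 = -1 / 15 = -0.07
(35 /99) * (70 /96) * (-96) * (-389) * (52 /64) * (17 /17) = 6194825 /792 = 7821.75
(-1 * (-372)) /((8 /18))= 837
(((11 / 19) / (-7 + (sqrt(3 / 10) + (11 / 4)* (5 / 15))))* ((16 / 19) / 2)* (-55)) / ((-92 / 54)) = -1.42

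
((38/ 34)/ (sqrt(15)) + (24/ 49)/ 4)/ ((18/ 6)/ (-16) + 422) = 96/ 330701 + 304*sqrt(15)/ 1720995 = 0.00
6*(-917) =-5502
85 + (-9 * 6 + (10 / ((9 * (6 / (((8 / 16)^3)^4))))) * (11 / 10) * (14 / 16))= 54853709 / 1769472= 31.00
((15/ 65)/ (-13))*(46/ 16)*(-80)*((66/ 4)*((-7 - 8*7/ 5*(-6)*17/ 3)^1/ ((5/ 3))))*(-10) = -25534278/ 169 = -151090.40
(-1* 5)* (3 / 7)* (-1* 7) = 15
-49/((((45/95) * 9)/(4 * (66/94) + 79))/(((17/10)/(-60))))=12170963/456840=26.64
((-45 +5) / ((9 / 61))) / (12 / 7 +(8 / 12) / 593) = -5064220 / 32043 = -158.04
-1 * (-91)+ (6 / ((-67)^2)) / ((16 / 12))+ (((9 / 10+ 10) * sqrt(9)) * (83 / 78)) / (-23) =2402238947 / 26844220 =89.49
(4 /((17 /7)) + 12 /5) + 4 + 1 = 769 /85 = 9.05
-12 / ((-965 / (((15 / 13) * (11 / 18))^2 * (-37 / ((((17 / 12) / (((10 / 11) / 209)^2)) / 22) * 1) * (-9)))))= 1332000 / 2201875819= 0.00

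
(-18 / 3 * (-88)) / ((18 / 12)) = 352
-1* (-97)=97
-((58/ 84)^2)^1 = -841/ 1764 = -0.48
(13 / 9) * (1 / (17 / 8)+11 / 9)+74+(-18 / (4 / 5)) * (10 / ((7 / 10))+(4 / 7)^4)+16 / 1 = -764991173 / 3306177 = -231.38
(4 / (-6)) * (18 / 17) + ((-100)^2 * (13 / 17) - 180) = 126928 / 17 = 7466.35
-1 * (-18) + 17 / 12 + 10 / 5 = 257 / 12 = 21.42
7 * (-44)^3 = -596288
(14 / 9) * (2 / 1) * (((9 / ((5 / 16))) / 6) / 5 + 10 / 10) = 1372 / 225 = 6.10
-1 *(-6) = 6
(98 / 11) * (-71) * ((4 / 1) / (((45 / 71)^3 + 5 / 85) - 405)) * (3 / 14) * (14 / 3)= 169343442184 / 27085412189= 6.25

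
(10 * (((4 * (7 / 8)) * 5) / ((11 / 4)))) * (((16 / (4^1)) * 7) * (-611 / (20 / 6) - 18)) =-358680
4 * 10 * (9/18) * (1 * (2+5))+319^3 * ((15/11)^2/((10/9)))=108653275/2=54326637.50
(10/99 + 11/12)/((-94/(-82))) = 16523/18612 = 0.89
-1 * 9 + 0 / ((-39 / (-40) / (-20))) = -9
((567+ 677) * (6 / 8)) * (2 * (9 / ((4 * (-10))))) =-8397 / 20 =-419.85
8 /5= 1.60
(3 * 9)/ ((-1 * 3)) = -9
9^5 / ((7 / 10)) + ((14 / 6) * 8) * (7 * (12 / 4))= 593234 / 7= 84747.71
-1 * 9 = -9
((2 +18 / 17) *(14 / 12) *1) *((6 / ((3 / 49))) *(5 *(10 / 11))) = 891800 / 561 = 1589.66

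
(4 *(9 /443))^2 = 1296 /196249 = 0.01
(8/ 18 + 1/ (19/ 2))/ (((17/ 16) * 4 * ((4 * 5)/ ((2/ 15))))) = 188/ 218025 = 0.00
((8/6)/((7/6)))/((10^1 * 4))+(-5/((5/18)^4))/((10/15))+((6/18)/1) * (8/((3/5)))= -9885007/7875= -1255.24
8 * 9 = 72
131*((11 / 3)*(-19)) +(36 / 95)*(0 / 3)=-27379 / 3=-9126.33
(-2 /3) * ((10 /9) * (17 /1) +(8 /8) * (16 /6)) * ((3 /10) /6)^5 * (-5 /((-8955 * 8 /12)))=-97 /25790400000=-0.00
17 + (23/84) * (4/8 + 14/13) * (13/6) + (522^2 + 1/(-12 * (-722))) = 272501.94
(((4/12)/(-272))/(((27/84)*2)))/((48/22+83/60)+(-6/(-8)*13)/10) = -385/916929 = -0.00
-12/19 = -0.63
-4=-4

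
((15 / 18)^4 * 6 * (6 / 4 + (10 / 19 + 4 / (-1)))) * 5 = -28.55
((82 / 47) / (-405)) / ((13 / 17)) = -1394 / 247455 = -0.01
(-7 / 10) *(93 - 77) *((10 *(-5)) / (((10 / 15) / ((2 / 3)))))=560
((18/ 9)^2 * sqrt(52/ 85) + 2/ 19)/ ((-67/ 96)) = -768 * sqrt(1105)/ 5695 - 192/ 1273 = -4.63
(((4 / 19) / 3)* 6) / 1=8 / 19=0.42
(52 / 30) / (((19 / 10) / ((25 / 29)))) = 1300 / 1653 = 0.79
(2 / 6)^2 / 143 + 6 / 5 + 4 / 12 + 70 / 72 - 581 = -14890427 / 25740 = -578.49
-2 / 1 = -2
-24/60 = -2/5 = -0.40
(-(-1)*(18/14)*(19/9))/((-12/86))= -817/42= -19.45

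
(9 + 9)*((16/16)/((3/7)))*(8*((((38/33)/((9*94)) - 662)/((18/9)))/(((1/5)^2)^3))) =-1737746427.04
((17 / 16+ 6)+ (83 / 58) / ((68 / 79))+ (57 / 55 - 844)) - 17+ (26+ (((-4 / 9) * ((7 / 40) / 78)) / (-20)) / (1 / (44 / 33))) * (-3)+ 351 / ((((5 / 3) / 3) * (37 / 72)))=8457331556227 / 28171400400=300.21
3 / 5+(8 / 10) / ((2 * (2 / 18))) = 21 / 5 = 4.20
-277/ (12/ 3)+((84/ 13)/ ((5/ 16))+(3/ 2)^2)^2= 30852221/ 67600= 456.39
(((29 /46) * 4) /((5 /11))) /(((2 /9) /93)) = 267003 /115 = 2321.77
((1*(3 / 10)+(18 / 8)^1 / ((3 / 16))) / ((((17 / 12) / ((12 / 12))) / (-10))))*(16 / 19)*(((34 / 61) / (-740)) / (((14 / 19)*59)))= 5904 / 4660705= 0.00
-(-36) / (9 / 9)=36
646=646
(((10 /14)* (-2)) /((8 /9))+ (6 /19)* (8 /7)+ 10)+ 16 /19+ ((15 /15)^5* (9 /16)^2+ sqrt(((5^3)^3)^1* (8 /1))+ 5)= 507733 /34048+ 1250* sqrt(10)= 3967.76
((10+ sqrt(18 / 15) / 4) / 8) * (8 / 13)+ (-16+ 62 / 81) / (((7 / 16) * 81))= sqrt(30) / 260+ 202598 / 597051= 0.36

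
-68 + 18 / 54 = -203 / 3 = -67.67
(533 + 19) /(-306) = -92 /51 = -1.80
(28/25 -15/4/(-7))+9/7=2059/700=2.94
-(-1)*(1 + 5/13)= 18/13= 1.38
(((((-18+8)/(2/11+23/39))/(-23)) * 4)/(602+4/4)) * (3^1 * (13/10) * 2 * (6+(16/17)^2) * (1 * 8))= 236762240/147410519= 1.61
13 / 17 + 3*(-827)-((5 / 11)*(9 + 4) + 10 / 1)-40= -474259 / 187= -2536.14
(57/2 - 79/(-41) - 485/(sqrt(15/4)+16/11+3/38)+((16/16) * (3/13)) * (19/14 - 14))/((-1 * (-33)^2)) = -254960448794/496371728853+175085 * sqrt(15)/1099503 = 0.10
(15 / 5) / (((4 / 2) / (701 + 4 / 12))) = 1052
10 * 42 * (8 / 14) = 240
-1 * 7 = -7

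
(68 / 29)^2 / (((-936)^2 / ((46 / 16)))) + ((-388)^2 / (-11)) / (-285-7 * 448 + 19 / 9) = 249571862509909 / 62345897808480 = 4.00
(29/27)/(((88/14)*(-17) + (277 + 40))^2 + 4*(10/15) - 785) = 49/1978920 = 0.00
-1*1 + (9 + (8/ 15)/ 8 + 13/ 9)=428/ 45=9.51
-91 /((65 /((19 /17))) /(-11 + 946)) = -1463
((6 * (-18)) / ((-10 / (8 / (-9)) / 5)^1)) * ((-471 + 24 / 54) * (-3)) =-67760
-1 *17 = -17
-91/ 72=-1.26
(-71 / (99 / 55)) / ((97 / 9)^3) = -28755 / 912673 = -0.03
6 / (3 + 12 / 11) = 22 / 15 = 1.47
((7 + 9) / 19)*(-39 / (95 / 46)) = -28704 / 1805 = -15.90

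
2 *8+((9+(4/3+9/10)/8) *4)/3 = 5107/180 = 28.37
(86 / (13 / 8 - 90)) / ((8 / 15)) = -1290 / 707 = -1.82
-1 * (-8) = 8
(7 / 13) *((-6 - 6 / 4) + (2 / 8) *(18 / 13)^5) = -32372277 / 9653618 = -3.35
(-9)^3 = -729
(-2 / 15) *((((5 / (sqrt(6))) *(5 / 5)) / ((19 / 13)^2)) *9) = -169 *sqrt(6) / 361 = -1.15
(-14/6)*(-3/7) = 1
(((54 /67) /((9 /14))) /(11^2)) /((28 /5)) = 15 /8107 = 0.00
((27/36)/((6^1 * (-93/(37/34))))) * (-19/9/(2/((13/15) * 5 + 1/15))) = 7733/1138320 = 0.01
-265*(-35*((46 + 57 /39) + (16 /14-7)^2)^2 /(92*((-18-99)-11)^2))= 898665149925 /21843820544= 41.14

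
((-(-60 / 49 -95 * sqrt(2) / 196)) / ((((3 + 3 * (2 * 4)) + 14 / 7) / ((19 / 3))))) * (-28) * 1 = -1520 / 203 -1805 * sqrt(2) / 609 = -11.68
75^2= 5625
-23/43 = -0.53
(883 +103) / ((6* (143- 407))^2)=493 / 1254528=0.00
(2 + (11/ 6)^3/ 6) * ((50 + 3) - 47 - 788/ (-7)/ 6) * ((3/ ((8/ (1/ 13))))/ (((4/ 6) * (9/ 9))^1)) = 19615/ 6048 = 3.24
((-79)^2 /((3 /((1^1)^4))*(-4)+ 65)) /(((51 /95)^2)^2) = 508333350625 /358555653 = 1417.73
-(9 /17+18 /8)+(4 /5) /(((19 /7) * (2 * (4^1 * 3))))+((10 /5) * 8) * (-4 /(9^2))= -1861369 /523260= -3.56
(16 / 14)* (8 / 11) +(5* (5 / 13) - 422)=-419665 / 1001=-419.25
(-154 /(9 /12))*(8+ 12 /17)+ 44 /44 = -91117 /51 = -1786.61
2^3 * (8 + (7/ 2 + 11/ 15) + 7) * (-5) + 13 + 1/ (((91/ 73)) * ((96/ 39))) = -508037/ 672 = -756.01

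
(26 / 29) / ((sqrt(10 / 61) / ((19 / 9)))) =247 * sqrt(610) / 1305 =4.67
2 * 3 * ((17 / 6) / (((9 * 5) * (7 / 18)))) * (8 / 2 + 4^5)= 34952 / 35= 998.63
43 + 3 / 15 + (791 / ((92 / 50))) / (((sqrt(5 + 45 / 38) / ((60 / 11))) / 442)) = 216 / 5 + 52443300 * sqrt(8930) / 11891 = 416814.08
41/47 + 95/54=6679/2538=2.63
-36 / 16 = -9 / 4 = -2.25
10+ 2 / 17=172 / 17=10.12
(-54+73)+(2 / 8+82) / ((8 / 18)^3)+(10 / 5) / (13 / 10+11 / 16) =956.89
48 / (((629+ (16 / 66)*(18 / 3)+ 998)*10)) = 88 / 29855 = 0.00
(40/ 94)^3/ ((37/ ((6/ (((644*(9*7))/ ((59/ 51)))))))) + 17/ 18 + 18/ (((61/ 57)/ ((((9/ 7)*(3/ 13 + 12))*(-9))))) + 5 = -2494515624779714605/ 1050542986486266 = -2374.50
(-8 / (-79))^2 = 64 / 6241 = 0.01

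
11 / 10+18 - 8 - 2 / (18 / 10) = 899 / 90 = 9.99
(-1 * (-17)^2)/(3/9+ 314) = -867/943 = -0.92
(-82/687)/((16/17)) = -697/5496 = -0.13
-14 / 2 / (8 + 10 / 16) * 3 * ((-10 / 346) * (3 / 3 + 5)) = 0.42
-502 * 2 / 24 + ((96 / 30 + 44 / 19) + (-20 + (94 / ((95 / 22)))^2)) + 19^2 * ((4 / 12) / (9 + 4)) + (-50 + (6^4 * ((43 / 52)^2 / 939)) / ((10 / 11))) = 180379649183 / 477395425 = 377.84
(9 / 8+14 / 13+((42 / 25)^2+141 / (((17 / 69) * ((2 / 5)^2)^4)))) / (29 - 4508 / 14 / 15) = 92635054464567 / 799136000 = 115919.01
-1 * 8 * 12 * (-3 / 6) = 48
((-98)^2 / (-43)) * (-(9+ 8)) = 163268 / 43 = 3796.93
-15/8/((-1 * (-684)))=-5/1824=-0.00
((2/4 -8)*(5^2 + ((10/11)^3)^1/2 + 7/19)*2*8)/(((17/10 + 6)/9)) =-1004464800/278179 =-3610.86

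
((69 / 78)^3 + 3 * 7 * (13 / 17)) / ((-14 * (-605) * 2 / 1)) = 0.00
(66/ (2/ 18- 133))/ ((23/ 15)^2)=-0.21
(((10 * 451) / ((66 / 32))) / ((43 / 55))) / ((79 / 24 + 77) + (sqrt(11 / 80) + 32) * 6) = 10.19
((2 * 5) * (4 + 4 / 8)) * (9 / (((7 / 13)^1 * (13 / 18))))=7290 / 7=1041.43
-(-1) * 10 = 10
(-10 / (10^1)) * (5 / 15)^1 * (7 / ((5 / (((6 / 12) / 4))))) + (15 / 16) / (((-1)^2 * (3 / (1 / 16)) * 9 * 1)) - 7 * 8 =-645767 / 11520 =-56.06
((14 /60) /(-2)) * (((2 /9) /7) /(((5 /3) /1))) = -1 /450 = -0.00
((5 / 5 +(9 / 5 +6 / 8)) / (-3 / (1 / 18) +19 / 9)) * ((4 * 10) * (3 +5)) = -21.89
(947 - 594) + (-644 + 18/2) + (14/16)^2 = -17999/64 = -281.23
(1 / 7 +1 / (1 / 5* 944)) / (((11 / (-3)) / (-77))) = 2937 / 944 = 3.11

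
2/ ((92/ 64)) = 32/ 23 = 1.39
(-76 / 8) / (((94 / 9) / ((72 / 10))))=-6.55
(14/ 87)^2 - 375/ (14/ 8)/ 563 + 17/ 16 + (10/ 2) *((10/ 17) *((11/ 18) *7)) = 107825590373/ 8113604688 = 13.29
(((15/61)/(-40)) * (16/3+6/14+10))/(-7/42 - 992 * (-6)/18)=-331/1128988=-0.00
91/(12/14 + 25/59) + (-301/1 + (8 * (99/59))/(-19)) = -136784134/593009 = -230.66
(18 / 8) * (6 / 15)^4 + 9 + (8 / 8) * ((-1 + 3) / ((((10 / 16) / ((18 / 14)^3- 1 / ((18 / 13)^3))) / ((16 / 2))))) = 8411430067 / 156279375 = 53.82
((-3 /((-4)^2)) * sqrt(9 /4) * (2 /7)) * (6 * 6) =-81 /28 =-2.89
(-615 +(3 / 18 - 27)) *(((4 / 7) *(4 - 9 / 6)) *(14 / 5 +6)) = -169444 / 21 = -8068.76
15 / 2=7.50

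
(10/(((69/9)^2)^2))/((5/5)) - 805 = -225271195/279841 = -805.00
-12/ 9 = -4/ 3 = -1.33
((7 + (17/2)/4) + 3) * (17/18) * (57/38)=1649/96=17.18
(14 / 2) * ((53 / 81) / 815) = 371 / 66015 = 0.01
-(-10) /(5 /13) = 26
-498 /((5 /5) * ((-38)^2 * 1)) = -249 /722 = -0.34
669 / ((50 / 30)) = 2007 / 5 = 401.40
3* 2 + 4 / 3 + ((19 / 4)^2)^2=396595 / 768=516.40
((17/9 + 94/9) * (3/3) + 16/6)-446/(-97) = 1901/97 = 19.60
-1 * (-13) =13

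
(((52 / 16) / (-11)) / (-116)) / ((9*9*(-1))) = -13 / 413424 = -0.00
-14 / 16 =-7 / 8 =-0.88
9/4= 2.25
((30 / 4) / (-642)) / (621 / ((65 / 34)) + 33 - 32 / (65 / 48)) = -25 / 715188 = -0.00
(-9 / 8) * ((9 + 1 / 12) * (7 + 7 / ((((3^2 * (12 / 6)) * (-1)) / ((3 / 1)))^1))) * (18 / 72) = -3815 / 256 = -14.90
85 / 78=1.09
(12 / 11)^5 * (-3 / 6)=-124416 / 161051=-0.77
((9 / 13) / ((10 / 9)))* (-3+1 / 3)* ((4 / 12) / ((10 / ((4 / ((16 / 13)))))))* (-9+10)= -9 / 50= -0.18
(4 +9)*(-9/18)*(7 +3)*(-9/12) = 195/4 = 48.75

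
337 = 337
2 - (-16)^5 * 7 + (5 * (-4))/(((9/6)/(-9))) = 7340154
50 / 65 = 10 / 13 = 0.77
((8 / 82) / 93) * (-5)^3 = -500 / 3813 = -0.13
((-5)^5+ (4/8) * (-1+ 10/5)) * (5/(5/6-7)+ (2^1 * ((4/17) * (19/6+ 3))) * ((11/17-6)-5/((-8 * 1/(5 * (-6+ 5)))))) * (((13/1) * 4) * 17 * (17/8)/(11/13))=573971926879/3256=176281304.32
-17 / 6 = -2.83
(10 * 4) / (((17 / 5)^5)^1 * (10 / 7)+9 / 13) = 2275000 / 36955657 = 0.06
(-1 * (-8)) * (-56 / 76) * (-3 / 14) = 24 / 19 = 1.26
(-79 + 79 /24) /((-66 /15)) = 9085 /528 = 17.21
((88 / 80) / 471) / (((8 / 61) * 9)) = 671 / 339120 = 0.00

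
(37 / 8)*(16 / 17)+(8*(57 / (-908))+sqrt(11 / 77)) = sqrt(7) / 7+14860 / 3859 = 4.23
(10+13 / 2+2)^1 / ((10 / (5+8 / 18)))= 1813 / 180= 10.07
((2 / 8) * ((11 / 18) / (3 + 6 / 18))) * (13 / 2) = 143 / 480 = 0.30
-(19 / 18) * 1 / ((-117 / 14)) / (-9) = -133 / 9477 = -0.01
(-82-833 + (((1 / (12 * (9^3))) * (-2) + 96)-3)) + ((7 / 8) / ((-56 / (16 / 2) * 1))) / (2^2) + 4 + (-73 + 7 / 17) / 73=-71132511971 / 86850144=-819.03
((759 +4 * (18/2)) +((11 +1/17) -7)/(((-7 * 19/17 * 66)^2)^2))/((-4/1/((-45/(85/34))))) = 1573360272424046839/439793227791456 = 3577.50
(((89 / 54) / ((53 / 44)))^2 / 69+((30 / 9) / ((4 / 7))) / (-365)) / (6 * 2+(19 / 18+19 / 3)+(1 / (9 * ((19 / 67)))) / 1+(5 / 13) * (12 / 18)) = 56819885681 / 102097073400705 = 0.00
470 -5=465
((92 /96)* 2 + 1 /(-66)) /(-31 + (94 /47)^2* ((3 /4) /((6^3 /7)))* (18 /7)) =-251 /4059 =-0.06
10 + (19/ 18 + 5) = 289/ 18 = 16.06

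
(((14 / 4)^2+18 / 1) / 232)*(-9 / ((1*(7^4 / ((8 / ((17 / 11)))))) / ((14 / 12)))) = -3993 / 1352792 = -0.00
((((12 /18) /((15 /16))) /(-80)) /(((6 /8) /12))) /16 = -2 /225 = -0.01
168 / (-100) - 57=-1467 / 25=-58.68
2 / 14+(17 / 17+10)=78 / 7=11.14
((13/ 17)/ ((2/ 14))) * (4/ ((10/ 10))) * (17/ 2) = 182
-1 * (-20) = 20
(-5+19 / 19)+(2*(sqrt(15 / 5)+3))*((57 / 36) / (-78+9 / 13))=-4.19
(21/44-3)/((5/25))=-555/44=-12.61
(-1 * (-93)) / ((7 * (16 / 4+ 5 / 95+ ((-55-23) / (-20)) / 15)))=88350 / 28679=3.08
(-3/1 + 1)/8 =-1/4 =-0.25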